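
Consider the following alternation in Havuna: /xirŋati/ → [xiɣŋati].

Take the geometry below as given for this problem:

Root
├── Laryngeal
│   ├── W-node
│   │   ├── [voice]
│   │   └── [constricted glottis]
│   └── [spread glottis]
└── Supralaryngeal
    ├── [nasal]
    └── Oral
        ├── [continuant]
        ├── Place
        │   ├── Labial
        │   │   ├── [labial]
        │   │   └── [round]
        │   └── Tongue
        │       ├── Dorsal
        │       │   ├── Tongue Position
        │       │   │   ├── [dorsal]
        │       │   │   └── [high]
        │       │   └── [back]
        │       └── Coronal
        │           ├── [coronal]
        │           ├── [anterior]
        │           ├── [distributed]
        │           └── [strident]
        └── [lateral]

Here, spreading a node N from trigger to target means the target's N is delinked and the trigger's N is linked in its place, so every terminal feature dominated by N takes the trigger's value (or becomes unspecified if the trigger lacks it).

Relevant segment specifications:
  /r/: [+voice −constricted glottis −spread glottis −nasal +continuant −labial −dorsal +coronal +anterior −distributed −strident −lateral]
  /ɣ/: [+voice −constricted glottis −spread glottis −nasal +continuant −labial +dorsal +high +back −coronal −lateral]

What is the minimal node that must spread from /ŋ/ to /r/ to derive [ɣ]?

Tongue

The alternation /r/ → [ɣ] changes [coronal], [anterior], [distributed], [strident], [dorsal], [high], [back] and nothing else.
Tracing each changed feature up the tree, the paths first meet at Tongue; any lower node misses at least one of them.
Spreading Tongue from /ŋ/ overwrites each of those terminals with /ŋ/'s values, yielding exactly [ɣ].
Features on which the two segments disagree outside Tongue, such as [nasal], [continuant], are unchanged — nothing dominating them spread, and Tongue is the minimal sufficient constituent.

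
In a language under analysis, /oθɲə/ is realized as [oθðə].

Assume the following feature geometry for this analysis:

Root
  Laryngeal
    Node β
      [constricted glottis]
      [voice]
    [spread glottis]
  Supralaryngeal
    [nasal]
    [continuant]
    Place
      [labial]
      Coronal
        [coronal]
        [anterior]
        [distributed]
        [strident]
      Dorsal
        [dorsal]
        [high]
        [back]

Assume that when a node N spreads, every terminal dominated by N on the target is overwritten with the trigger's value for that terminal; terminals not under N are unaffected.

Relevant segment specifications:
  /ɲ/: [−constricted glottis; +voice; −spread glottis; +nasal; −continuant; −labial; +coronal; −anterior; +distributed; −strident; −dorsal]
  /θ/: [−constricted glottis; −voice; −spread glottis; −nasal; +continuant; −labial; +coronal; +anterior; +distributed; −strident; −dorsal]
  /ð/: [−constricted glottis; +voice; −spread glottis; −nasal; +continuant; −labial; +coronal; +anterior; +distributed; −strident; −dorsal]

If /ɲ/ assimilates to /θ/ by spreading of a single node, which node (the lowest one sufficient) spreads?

The alternation /ɲ/ → [ð] changes [nasal], [continuant], [anterior] and nothing else.
In this geometry the lowest node dominating all of them is Supralaryngeal: every daughter of Supralaryngeal dominates only a proper subset, so no lower node suffices.
Delinking /ɲ/'s Supralaryngeal and associating /θ/'s Supralaryngeal gives precisely the feature bundle of [ð].
Had Root spread, [voice] would have taken /θ/'s value; it stays as in /ɲ/, confirming the spreading constituent is exactly Supralaryngeal.

Supralaryngeal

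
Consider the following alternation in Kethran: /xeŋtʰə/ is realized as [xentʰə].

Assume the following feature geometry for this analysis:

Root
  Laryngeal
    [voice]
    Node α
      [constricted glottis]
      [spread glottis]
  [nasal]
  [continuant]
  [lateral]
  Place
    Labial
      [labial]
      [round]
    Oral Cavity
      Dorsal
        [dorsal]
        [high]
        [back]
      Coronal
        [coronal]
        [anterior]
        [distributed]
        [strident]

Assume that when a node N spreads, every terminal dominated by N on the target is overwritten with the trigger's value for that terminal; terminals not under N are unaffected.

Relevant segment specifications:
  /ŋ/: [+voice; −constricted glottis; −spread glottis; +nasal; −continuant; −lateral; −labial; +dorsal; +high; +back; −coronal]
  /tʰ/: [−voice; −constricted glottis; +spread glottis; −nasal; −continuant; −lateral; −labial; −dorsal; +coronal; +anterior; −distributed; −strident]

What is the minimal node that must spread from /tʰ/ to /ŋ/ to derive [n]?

Oral Cavity

Comparing /ŋ/ with its surface form [n], the features that change are [coronal], [anterior], [distributed], [strident], [dorsal], [high], [back].
In this geometry the lowest node dominating all of them is Oral Cavity: every daughter of Oral Cavity dominates only a proper subset, so no lower node suffices.
Spreading Oral Cavity from /tʰ/ overwrites each of those terminals with /tʰ/'s values, yielding exactly [n].
[nasal], [spread glottis] stay as in /ŋ/ although /tʰ/ differs there, so no node dominating them spread; among the remaining candidates Oral Cavity is the lowest that derives the output.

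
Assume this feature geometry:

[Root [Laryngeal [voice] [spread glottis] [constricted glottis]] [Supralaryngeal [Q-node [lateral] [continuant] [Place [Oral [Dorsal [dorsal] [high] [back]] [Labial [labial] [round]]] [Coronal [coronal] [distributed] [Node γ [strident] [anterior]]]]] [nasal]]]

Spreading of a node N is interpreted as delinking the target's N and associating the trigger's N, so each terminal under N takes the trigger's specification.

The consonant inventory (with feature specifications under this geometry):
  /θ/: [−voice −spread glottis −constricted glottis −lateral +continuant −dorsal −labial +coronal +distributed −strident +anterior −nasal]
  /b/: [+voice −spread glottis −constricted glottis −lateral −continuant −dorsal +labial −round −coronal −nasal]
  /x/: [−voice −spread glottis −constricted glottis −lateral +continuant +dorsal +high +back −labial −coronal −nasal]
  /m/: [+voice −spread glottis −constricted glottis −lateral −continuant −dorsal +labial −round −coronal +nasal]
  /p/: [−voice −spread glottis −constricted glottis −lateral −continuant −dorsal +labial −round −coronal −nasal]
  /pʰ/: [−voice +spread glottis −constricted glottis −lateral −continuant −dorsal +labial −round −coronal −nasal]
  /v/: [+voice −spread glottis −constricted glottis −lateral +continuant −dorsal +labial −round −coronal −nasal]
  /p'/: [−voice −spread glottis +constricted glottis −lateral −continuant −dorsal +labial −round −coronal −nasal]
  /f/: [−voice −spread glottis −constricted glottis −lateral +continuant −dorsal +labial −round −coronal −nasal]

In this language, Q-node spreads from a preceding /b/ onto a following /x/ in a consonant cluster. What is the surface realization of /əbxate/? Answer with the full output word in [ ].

[əbpate]

Q-node immediately or transitively dominates [lateral], [continuant], [dorsal], [high], [back], [labial], [round], [coronal], [distributed], [strident], [anterior].
The target acquires /b/'s values for everything under Q-node — [−lateral], [−continuant], [−dorsal], [+labial], [−round], [−coronal] — while keeping its own [voice], [spread glottis], [constricted glottis], ….
This feature bundle is that of [p], so /əbxate/ surfaces as [əbpate].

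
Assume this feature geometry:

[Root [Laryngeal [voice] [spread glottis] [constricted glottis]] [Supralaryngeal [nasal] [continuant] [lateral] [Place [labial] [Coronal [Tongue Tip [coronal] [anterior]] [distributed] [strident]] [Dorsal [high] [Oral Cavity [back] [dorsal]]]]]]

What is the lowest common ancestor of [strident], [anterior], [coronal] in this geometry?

Coronal

[strident]: Root ▹ Supralaryngeal ▹ Place ▹ Coronal ▹ [strident].
[anterior]: Root ▹ Supralaryngeal ▹ Place ▹ Coronal ▹ Tongue Tip ▹ [anterior].
[coronal]: Root ▹ Supralaryngeal ▹ Place ▹ Coronal ▹ Tongue Tip ▹ [coronal].
Coronal is the lowest common ancestor — every listed feature sits under it, and no single subconstituent of Coronal covers them all.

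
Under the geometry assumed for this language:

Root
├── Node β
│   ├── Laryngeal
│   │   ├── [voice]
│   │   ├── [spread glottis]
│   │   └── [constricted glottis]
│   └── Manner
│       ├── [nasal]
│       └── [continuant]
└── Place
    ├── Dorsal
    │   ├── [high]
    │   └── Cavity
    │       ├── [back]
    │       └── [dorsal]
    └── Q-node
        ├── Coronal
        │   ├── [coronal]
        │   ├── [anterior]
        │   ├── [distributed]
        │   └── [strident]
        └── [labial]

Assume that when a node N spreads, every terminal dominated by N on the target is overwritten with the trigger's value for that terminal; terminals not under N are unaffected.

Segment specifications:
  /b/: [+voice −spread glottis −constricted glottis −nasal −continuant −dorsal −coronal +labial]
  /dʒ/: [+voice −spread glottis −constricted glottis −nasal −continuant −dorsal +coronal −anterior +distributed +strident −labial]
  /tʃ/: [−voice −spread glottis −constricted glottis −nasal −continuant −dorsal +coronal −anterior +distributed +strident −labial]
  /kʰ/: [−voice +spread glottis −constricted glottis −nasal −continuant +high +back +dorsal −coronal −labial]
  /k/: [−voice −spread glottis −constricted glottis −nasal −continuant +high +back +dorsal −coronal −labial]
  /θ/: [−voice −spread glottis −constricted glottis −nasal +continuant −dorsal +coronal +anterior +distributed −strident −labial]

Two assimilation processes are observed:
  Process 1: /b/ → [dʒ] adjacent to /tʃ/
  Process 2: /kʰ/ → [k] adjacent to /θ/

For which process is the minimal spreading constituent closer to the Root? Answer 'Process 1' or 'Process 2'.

In Process 1, [labial], [coronal], [anterior], [distributed], [strident] change, so the minimal spreading node is Q-node at depth 2.
Process 2: the feature that changes is [spread glottis]; the minimal node is [spread glottis] (depth 3).
Depth 2 < depth 3; Process 1 involves the structurally higher constituent Q-node.

Process 1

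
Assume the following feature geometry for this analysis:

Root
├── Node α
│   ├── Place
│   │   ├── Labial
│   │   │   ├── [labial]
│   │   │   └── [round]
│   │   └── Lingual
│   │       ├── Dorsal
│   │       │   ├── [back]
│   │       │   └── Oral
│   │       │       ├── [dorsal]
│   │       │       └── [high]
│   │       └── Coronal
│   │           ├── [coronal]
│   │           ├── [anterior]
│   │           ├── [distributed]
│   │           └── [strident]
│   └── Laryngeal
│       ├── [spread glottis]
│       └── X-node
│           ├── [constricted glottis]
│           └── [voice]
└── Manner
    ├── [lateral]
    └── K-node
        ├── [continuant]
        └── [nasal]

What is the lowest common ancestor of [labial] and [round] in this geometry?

Labial

[labial] is immediately dominated by Labial.
[round] is immediately dominated by Labial.
Labial is the lowest common ancestor — every listed feature sits under it, and no single subconstituent of Labial covers them all.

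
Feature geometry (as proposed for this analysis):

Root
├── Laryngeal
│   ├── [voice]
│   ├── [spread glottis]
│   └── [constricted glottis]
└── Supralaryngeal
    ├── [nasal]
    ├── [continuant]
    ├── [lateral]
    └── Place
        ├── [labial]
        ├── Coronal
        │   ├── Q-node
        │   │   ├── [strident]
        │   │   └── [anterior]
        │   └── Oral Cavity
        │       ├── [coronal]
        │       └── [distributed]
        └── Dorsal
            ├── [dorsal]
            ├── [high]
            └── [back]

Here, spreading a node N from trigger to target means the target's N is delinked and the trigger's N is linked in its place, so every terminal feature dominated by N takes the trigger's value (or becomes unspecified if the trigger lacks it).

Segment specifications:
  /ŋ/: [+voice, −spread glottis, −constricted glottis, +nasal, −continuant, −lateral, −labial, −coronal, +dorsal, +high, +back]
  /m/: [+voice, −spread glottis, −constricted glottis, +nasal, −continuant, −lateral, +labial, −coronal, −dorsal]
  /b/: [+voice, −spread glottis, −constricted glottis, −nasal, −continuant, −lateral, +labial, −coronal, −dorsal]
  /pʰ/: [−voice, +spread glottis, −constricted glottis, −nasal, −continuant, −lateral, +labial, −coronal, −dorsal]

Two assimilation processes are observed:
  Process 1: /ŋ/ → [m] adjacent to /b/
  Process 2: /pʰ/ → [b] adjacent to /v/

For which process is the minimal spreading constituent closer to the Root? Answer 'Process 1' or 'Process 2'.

Process 2

Process 1 alters [labial], [dorsal], [high], [back]; the lowest common ancestor is Place (depth 2 from Root).
Process 2: the features that change are [voice], [spread glottis]; the minimal node is Laryngeal (depth 1).
Depth 1 < depth 2; Process 2 involves the structurally higher constituent Laryngeal.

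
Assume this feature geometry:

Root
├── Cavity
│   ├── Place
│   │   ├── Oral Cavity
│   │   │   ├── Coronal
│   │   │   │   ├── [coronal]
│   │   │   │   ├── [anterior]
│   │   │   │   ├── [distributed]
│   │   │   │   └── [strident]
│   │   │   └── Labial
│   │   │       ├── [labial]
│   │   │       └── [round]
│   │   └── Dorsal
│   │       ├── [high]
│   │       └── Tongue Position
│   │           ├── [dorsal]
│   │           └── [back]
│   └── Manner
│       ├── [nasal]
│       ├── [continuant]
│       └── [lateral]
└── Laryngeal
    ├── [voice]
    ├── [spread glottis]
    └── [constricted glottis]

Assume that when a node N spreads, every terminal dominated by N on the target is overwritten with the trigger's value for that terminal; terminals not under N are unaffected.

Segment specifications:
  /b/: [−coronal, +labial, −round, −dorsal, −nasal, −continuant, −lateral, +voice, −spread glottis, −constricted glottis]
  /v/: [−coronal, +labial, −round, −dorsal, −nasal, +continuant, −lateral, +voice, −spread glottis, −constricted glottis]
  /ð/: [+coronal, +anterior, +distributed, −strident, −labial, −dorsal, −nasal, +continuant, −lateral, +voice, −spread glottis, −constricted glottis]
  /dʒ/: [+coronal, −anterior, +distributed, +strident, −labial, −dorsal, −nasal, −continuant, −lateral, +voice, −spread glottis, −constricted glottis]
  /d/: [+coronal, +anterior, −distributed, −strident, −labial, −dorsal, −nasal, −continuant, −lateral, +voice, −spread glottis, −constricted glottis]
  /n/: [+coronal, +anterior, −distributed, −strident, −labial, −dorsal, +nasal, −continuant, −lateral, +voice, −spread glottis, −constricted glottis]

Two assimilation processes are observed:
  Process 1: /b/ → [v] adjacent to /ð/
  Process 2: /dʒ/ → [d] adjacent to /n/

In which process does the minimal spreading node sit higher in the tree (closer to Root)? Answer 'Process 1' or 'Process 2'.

Process 1 alters [continuant]; the lowest dominating node is [continuant] (depth 3 from Root).
Process 2 alters [anterior], [distributed], [strident]; the lowest common ancestor is Coronal (depth 4 from Root).
[continuant] is closer to Root than Coronal, so Process 1 spreads the higher node.

Process 1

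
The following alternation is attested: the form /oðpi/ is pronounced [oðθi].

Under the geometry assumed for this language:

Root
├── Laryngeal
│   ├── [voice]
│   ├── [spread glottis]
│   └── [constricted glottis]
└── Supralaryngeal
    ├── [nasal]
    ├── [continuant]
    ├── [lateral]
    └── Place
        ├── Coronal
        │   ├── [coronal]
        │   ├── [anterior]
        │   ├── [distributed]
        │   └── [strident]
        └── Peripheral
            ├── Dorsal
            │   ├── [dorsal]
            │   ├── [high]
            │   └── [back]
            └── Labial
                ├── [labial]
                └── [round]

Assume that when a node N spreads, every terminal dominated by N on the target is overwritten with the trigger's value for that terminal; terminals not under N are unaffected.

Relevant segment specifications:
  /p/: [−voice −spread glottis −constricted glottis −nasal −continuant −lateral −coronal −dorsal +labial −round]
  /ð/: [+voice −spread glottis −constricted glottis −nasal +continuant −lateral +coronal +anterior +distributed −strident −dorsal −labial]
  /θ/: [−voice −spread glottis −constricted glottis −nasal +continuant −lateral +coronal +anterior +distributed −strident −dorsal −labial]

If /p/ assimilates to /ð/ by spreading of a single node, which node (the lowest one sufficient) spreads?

Supralaryngeal

Feature comparison: [continuant], [labial], [round], [coronal], [anterior], [distributed], [strident] differ between /p/ and [θ]; the remaining terminals match.
These terminals are all dominated by Supralaryngeal, and no proper subconstituent of Supralaryngeal covers them all; Supralaryngeal is their lowest common ancestor.
Delinking /p/'s Supralaryngeal and associating /ð/'s Supralaryngeal gives precisely the feature bundle of [θ].
Had Root spread, [voice] would have taken /ð/'s value; it stays as in /p/, confirming the spreading constituent is exactly Supralaryngeal.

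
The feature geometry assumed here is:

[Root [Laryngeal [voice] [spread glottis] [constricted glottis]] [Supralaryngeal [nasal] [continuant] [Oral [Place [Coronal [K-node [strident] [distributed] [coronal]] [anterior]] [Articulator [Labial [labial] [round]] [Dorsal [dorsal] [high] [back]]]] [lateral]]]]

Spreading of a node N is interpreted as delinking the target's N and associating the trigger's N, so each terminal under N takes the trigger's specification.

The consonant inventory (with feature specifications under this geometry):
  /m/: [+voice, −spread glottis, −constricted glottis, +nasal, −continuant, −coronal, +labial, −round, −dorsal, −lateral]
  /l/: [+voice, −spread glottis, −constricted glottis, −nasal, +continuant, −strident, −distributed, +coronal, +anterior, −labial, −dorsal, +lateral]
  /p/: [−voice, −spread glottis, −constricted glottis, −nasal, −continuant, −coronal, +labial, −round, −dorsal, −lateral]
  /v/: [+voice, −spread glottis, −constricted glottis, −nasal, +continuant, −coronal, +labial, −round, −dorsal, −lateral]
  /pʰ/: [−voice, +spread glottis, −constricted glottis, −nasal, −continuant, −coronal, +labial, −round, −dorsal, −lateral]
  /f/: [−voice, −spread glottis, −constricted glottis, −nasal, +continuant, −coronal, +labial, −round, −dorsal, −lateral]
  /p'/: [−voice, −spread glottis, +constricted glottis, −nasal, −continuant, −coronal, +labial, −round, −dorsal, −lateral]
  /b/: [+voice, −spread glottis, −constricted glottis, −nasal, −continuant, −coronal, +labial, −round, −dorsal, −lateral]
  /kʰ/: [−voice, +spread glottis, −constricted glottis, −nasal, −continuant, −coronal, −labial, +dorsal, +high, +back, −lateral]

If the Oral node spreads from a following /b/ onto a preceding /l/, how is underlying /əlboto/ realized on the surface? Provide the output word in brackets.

Oral immediately or transitively dominates [strident], [distributed], [coronal], [anterior], [labial], [round], [dorsal], [high], [back], [lateral].
The target acquires /b/'s values for everything under Oral — [−coronal], [+labial], [−round], [−dorsal], [−lateral] — while keeping its own [voice], [spread glottis], [constricted glottis], ….
Among the inventory, only /v/ has exactly this specification, giving the surface form [əvboto].

[əvboto]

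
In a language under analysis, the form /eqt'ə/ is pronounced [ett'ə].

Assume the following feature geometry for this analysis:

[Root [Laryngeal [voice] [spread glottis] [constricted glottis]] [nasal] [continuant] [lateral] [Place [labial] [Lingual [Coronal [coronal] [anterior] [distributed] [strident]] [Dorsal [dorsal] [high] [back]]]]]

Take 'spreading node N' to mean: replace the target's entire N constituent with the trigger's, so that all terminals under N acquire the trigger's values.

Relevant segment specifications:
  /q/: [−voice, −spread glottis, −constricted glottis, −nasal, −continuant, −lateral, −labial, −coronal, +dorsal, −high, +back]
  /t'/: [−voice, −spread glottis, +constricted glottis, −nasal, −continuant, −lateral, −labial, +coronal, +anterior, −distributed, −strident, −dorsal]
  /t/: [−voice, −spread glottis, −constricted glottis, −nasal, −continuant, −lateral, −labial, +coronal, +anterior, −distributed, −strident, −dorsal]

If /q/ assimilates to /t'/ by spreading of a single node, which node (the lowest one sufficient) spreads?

/q/ and [t] differ in [coronal], [anterior], [distributed], [strident], [dorsal], [high], [back]; every other specified feature is identical.
These terminals are all dominated by Lingual, and no proper subconstituent of Lingual covers them all; Lingual is their lowest common ancestor.
Spreading Lingual from /t'/ overwrites each of those terminals with /t'/'s values, yielding exactly [t].
[constricted glottis], a feature on which the two segments disagree outside Lingual, is unchanged — nothing dominating it spread, and Lingual is the minimal sufficient constituent.

Lingual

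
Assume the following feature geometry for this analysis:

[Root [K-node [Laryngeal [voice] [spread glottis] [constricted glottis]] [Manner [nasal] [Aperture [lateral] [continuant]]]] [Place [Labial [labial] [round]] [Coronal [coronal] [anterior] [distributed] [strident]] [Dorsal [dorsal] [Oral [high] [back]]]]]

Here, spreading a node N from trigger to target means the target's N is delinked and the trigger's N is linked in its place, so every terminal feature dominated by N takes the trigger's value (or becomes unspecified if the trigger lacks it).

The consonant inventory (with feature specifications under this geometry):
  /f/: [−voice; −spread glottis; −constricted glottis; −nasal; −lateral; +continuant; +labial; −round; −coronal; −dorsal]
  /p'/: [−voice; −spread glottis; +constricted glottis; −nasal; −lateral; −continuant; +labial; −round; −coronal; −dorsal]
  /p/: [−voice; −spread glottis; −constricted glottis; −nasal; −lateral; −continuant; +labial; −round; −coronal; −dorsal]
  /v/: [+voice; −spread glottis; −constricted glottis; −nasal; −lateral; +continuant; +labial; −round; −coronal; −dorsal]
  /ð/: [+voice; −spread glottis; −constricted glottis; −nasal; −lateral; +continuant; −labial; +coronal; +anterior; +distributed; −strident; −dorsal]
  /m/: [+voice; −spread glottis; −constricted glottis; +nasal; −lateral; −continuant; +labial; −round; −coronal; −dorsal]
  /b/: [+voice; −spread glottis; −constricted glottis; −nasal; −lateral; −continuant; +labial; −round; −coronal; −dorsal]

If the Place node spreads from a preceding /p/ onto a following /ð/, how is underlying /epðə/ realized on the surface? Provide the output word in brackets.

[epvə]

Terminals under Place in this geometry: [labial], [round], [coronal], [anterior], [distributed], [strident], [dorsal], [high], [back].
The target acquires /p/'s values for everything under Place — [+labial], [−round], [−coronal], [−dorsal] — while keeping its own [voice], [spread glottis], [constricted glottis], ….
This feature bundle is that of [v], so /epðə/ surfaces as [epvə].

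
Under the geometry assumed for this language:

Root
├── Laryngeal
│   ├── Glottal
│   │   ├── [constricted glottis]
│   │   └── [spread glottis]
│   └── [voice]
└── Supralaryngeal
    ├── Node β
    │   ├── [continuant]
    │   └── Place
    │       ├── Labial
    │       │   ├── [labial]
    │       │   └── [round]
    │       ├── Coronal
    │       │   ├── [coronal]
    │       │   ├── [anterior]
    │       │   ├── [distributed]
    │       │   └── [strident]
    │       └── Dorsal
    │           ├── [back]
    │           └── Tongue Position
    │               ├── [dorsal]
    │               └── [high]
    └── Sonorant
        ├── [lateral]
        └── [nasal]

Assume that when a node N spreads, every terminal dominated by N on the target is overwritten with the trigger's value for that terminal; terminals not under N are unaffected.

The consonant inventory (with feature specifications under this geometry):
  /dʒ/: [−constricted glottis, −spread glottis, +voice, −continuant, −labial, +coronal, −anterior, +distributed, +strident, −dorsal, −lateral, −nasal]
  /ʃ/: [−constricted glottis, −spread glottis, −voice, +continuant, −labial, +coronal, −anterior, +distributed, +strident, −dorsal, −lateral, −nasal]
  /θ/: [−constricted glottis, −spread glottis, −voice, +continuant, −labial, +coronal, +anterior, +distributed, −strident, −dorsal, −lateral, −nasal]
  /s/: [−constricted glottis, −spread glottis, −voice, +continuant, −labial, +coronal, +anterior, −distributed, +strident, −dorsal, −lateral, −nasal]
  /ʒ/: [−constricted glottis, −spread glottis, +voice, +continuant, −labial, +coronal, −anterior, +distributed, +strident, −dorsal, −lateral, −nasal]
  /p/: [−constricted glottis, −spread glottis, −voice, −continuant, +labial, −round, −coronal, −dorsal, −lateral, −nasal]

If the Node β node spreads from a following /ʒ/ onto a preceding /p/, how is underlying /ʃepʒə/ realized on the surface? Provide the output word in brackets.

The Node β node dominates the terminals [continuant], [labial], [round], [coronal], [anterior], [distributed], [strident], [back], [dorsal], [high].
Spreading Node β from /ʒ/ onto /p/ replaces those values with /ʒ/'s: [+continuant], [−labial], [+coronal], [−anterior], [+distributed], [+strident], [−dorsal]. Features outside Node β ([constricted glottis], [spread glottis], [voice], …) stay as in /p/.
Among the inventory, only /ʃ/ has exactly this specification, giving the surface form [ʃeʃʒə].

[ʃeʃʒə]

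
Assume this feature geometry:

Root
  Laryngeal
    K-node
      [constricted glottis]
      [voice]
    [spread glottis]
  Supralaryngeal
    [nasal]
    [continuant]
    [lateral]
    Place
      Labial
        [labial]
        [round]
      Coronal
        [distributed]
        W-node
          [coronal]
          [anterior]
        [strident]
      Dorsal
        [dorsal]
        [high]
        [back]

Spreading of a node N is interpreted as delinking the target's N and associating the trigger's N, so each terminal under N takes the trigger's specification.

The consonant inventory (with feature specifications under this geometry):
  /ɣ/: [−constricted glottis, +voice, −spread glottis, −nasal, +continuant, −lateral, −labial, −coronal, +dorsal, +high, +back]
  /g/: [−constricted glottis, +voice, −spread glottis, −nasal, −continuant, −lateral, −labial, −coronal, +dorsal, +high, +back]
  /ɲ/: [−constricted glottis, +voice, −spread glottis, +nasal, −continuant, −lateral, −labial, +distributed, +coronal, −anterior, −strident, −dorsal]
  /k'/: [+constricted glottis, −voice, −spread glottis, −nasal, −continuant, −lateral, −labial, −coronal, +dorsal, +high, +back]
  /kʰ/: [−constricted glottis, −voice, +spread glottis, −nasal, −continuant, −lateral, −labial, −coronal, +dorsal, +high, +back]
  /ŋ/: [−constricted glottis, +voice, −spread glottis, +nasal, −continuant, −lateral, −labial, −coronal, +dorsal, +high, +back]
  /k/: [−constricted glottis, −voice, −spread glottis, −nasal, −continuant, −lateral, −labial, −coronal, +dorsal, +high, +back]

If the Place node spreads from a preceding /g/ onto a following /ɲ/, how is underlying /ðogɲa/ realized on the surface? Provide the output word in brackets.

Terminals under Place in this geometry: [labial], [round], [distributed], [coronal], [anterior], [strident], [dorsal], [high], [back].
The target acquires /g/'s values for everything under Place — [−labial], [−coronal], [+dorsal], [+high], [+back] — while keeping its own [constricted glottis], [voice], [spread glottis], ….
The resulting bundle matches /ŋ/ in the inventory; substituting it for /ɲ/ gives [ðogŋa].

[ðogŋa]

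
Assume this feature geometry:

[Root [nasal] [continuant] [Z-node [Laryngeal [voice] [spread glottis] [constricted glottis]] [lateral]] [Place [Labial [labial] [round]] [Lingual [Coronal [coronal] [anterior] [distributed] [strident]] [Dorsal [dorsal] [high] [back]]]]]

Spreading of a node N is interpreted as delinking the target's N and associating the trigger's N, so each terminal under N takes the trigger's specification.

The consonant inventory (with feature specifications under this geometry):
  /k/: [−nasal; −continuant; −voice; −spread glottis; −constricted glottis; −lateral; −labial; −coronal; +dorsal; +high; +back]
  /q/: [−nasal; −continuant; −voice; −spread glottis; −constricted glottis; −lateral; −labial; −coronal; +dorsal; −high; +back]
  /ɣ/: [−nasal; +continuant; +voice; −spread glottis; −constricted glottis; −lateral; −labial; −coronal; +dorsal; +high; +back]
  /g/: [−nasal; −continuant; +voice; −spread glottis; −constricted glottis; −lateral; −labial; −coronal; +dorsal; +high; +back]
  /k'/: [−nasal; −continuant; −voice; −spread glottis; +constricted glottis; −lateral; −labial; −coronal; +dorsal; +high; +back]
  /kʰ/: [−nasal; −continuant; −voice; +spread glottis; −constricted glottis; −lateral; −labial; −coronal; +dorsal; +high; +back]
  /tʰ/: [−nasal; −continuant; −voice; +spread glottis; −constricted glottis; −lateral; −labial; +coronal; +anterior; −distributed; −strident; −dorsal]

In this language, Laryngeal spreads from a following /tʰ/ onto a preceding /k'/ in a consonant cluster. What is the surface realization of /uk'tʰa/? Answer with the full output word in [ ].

[ukʰtʰa]

The Laryngeal node dominates the terminals [voice], [spread glottis], [constricted glottis].
The target acquires /tʰ/'s values for everything under Laryngeal — [−voice], [+spread glottis], [−constricted glottis] — while keeping its own [nasal], [continuant], [lateral], ….
Among the inventory, only /kʰ/ has exactly this specification, giving the surface form [ukʰtʰa].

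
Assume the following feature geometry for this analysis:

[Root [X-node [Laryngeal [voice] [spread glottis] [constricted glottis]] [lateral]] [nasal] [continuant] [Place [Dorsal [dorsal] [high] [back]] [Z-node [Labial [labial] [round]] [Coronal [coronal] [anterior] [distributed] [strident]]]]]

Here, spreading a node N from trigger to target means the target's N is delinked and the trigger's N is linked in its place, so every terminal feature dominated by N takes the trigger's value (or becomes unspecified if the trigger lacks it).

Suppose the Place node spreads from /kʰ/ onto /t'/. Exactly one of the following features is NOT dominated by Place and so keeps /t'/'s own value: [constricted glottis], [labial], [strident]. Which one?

The terminals dominated by Place are [dorsal], [high], [back], [labial], [round], [coronal], [anterior], [distributed], [strident].
[labial], [strident] all lie under Place, so they are overwritten when Place spreads.
[constricted glottis] attaches under Laryngeal, not under Place, so /t'/ retains its own value for [constricted glottis].

[constricted glottis]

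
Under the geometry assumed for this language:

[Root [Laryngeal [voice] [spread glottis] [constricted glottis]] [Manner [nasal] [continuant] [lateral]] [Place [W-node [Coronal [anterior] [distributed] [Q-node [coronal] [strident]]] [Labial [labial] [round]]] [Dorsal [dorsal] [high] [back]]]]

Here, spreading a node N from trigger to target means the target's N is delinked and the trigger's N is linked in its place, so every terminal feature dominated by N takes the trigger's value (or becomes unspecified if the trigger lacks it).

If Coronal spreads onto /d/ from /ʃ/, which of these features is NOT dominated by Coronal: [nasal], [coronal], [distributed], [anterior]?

[nasal]

Coronal dominates exactly [anterior], [distributed], [coronal], [strident].
[anterior], [distributed], [coronal] all lie under Coronal, so they are overwritten when Coronal spreads.
But [nasal] is a dependent of Manner, outside Coronal; it is therefore untouched by the spreading.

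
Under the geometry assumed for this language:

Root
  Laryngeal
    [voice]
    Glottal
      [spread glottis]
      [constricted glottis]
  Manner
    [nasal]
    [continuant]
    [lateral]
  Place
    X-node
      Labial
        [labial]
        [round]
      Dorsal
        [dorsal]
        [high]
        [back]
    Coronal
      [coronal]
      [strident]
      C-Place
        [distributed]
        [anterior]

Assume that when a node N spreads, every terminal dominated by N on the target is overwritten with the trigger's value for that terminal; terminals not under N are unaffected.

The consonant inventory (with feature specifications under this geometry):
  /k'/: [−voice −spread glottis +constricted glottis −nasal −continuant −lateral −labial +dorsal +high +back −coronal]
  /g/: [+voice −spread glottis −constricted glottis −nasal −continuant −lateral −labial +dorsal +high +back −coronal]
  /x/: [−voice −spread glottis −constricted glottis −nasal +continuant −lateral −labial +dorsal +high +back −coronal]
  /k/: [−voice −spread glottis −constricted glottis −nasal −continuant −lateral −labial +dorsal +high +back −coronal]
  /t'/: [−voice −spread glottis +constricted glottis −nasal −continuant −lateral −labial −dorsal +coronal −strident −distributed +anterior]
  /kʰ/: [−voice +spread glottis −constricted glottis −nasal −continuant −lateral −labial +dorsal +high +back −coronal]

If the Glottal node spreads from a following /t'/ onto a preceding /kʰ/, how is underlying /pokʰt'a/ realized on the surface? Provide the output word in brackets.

[pok't'a]

Terminals under Glottal in this geometry: [spread glottis], [constricted glottis].
Spreading Glottal from /t'/ onto /kʰ/ replaces those values with /t'/'s: [−spread glottis], [+constricted glottis]. Features outside Glottal ([voice], [nasal], [continuant], …) stay as in /kʰ/.
The resulting bundle matches /k'/ in the inventory; substituting it for /kʰ/ gives [pok't'a].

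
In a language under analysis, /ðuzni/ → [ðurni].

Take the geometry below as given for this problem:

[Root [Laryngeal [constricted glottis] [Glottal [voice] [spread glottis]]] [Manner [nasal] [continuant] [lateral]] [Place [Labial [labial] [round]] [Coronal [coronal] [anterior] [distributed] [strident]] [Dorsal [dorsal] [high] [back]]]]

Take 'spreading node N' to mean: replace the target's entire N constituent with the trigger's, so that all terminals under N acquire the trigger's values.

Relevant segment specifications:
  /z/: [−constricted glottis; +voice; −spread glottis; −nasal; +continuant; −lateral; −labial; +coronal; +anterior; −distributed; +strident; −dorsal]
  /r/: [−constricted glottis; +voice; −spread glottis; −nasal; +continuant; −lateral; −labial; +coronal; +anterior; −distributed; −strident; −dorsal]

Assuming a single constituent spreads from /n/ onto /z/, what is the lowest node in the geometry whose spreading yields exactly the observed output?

Feature comparison: [strident] differs between /z/ and [r]; the remaining terminals match.
Only a single terminal changes, and /n/ supplies the new value, so [strident] itself is the minimal spreading constituent.
Features on which the two segments disagree outside [strident], such as [continuant], [nasal], are unchanged — nothing dominating them spread, and [strident] is the minimal sufficient constituent.

[strident]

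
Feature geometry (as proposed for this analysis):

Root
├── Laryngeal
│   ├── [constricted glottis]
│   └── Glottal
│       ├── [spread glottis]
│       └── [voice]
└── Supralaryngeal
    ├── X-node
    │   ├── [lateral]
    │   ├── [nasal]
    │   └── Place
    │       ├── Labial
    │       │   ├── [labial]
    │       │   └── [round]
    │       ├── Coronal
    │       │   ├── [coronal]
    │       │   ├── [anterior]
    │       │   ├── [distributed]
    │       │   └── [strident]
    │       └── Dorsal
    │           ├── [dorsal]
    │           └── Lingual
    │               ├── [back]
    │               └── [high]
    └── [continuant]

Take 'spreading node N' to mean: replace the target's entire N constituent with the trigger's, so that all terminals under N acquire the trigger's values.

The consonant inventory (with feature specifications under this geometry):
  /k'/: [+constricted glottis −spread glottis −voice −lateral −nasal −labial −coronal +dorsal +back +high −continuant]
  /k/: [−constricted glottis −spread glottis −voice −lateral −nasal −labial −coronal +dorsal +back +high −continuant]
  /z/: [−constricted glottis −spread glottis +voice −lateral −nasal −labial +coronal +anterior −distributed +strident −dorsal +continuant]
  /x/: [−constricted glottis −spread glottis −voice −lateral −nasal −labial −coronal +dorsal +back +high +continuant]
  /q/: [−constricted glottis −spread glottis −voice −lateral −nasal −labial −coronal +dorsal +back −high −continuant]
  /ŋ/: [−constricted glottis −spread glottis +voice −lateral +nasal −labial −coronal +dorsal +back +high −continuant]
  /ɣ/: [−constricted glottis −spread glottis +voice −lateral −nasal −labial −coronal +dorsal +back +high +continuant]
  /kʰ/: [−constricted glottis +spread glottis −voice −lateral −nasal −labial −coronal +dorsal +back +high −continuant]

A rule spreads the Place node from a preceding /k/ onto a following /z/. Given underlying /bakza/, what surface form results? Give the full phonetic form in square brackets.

[bakɣa]

Terminals under Place in this geometry: [labial], [round], [coronal], [anterior], [distributed], [strident], [dorsal], [back], [high].
The target acquires /k/'s values for everything under Place — [−labial], [−coronal], [+dorsal], [+back], [+high] — while keeping its own [constricted glottis], [spread glottis], [voice], ….
Among the inventory, only /ɣ/ has exactly this specification, giving the surface form [bakɣa].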